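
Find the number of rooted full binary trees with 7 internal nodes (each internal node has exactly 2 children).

This is counted by the nth Catalan number C_n. Here n = 7.
C_n = C(2n,n) - C(2n,n+1), so C_{7} = C(14,7) - C(14,8) = 3432 - 3003.

Final answer: C_{7} = 429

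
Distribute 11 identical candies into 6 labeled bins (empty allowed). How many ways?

Stars and bars: C(n+k-1, k-1) = C(16,5).

Final answer: C(16,5) = 4368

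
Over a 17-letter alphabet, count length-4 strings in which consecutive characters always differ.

Let g(n) count such strings. g(1) = 17, and each valid string of length n-1 extends in 16 ways (any symbol but the last), so g(n) = 16 g(n-1).
Total: g(4) = 17 x 16^3.

Final answer: 17 x 16^{3} = 69632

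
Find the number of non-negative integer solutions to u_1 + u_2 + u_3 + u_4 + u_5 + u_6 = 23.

Stars and bars with 23 stars and 5 bars:
C(23+6-1, 6-1) = C(28,5).

Final answer: C(28,5) = 98280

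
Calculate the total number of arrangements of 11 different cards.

The number of ways to arrange 11 distinct objects is 11!.

Final answer: 11! = 39916800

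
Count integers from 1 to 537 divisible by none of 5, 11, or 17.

|div by 5|=107, |div by 11|=48, |div by 17|=31.
|div by 5&11|=9, |div by 5&17|=6, |div by 11&17|=2, |div by all|=0.
By inclusion-exclusion, divisible by at least one: 107+48+31-9-6-2+0 = 169.
Not divisible by any: 537 - 169.

Final answer: 368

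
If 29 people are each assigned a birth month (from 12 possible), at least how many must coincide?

There are 12 possible values for birth month. With 29 people and 12 categories, by pigeonhole: ceiling(29/12).

Final answer: 3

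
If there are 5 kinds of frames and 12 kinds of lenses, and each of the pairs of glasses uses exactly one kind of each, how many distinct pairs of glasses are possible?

By the multiplication principle: 5 x 12.

Final answer: 60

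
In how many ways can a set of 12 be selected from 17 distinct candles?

C(17,12) = 17!/(12! x 5!).

Final answer: \binom{17}{12} = 6188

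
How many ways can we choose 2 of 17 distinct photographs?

C(17,2) = 17!/(2! x (17-2)!).

Final answer: C(17,2) = 136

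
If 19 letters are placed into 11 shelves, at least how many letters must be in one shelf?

By the pigeonhole principle: ceiling(19/11).

Final answer: 2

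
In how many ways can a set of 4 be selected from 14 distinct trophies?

C(14,4) = 14!/(4! x (14-4)!).

Final answer: C(14,4) = 1001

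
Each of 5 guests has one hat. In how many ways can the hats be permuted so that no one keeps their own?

Derangements satisfy D(n) = (n-1)(D(n-1) + D(n-2)), starting from D(0)=1, D(1)=0.
D(2) = 1 x (0 + 1) = 1
D(3) = 2 x (1 + 0) = 2
D(4) = 3 x (2 + 1) = 9
D(5) = 4 x (D(4) + D(3)) = 4 x (9 + 2)

Final answer: D(5) = 44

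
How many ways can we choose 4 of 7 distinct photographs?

C(7,4) = 7!/(4! x (7-4)!).

Final answer: C(7,4) = 35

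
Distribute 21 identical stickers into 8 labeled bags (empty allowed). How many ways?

Stars and bars: C(n+k-1, k-1) = C(28,7).

Final answer: C(28,7) = 1184040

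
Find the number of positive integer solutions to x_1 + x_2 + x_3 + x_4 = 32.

Substitute x'_i = x_i - 1 (so x'_i >= 0). Then sum x'_i = 32 - 4 = 28.
Stars and bars: C(28+4-1, 4-1) = C(31,3).

Final answer: C(31,3) = 4495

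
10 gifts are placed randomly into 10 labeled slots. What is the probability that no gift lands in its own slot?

D(n) = (n-1)(D(n-1) + D(n-2)), D(0)=1, D(1)=0.
Building up: D(2)=1, D(3)=2, D(4)=9, D(5)=44, D(6)=265, D(7)=1854, D(8)=14833, D(9)=133496, D(10)=1334961.
Total arrangements: 10! = 3628800.
Probability = D(10)/10! = 16481/44800.

Final answer: D(10)/10! = 1334961/3628800 = 0.367879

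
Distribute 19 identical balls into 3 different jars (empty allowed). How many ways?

Stars and bars: C(n+k-1, k-1) = C(21,2).

Final answer: C(21,2) = 210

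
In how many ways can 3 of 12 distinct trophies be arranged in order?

P(12,3) = 12!/(12-3)! = 12!/9!.

Final answer: P(12,3) = 1320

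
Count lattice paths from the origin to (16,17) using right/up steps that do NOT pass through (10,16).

Total paths to (16,17): C(33,17) = 1166803110.
Paths through (10,16): C(26,16) x C(7,1) = 37182145.
Avoiding (10,16): 1166803110 - 37182145.

Final answer: 1129620965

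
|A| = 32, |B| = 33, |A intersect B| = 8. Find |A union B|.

|A union B| = |A| + |B| - |A intersect B| = 32 + 33 - 8.

Final answer: 57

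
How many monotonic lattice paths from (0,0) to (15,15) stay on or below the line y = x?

Total monotonic paths to (15,15): C(30,15) = 155117520.
A path is bad iff it touches y = x + 1; reflecting its initial segment maps bad paths bijectively onto all paths to (14,16), of which there are C(30,16) = 145422675.
Valid Dyck paths: 155117520 - 145422675.
(Check: C(30,15) - C(30,16) = C(30,15)/16, the Catalan number C_{15}.)

Final answer: C_{15} = 9694845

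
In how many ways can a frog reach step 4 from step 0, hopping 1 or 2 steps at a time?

Let f(n) be the number of climbs. Removing the last move (1 or 2 steps) gives f(n) = f(n-1) + f(n-2); base cases f(1)=1, f(2)=2.
Computing successive values: f(1)=1, f(2)=2, f(3)=3, f(4)=5.

Final answer: 5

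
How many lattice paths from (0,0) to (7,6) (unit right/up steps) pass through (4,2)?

Paths (0,0)->(4,2): C(6,2) = 15.
Paths (4,2)->(7,6): C(7,4) = 35.
By multiplication principle: 15 x 35.

Final answer: 525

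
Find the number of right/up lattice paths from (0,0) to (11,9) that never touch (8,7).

Total paths to (11,9): C(20,9) = 167960.
Paths through (8,7): C(15,7) x C(5,2) = 64350.
Avoiding (8,7): 167960 - 64350.

Final answer: 103610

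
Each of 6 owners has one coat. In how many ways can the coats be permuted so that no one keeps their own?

D(n) = (n-1)(D(n-1) + D(n-2)), D(0)=1, D(1)=0.
D(2) = 1 x (0 + 1) = 1
D(3) = 2 x (1 + 0) = 2
D(4) = 3 x (2 + 1) = 9
D(5) = 4 x (9 + 2) = 44
D(6) = 5 x (D(5) + D(4)) = 5 x (44 + 9)

Final answer: D(6) = 265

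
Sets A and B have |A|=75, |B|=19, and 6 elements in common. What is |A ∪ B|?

|A union B| = |A| + |B| - |A intersect B| = 75 + 19 - 6.

Final answer: 88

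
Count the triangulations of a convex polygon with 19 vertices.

The structures are counted by the Catalan number C_n. Here n = 19 - 2 = 17.
Using C_0 = 1 and C_(k+1) = C_k x 2(2k+1)/(k+2), build up term by term: C_1=1, C_2=2, C_3=5, C_4=14, C_5=42, C_6=132, C_7=429, C_8=1430, C_9=4862, C_10=16796, C_11=58786, C_12=208012, C_13=742900, C_14=2674440, C_15=9694845, C_16=35357670, C_17=129644790.

Final answer: C_{17} = 129644790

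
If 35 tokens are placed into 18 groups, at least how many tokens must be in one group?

By the pigeonhole principle: ceiling(35/18).

Final answer: 2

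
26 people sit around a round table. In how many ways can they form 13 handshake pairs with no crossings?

This is a standard Catalan-number count: the answer is C_n. Here n = 26/2 = 13.
Using C_0 = 1 and C_(k+1) = C_k x 2(2k+1)/(k+2), build up term by term: C_1=1, C_2=2, C_3=5, C_4=14, C_5=42, C_6=132, C_7=429, C_8=1430, C_9=4862, C_10=16796, C_11=58786, C_12=208012, C_13=742900.

Final answer: C_{13} = 742900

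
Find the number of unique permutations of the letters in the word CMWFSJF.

Letters (C:1, F:2, J:1, M:1, S:1, W:1). Total letters: 7.
Permutations = 7!/(2!).

Final answer: 2520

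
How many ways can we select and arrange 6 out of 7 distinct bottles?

P(7,6) = 7!/(7-6)! = 7!/1!.

Final answer: P(7,6) = 5040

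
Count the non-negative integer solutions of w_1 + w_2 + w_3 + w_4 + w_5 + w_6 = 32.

Stars and bars with 32 stars and 5 bars:
C(32+6-1, 6-1) = C(37,5).

Final answer: C(37,5) = 435897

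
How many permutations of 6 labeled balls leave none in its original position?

D(n) = (n-1)(D(n-1) + D(n-2)), D(0)=1, D(1)=0.
D(2) = 1 x (0 + 1) = 1
D(3) = 2 x (1 + 0) = 2
D(4) = 3 x (2 + 1) = 9
D(5) = 4 x (9 + 2) = 44
D(6) = 5 x (D(5) + D(4)) = 5 x (44 + 9)

Final answer: D(6) = 265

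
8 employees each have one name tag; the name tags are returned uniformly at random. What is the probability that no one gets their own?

D(n) = (n-1)(D(n-1) + D(n-2)), D(0)=1, D(1)=0.
Building up: D(2)=1, D(3)=2, D(4)=9, D(5)=44, D(6)=265, D(7)=1854, D(8)=14833.
Total arrangements: 8! = 40320.
Probability = D(8)/8! = 2119/5760.

Final answer: D(8)/8! = 14833/40320 = 0.367882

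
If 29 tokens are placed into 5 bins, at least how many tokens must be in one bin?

By the pigeonhole principle: ceiling(29/5).

Final answer: 6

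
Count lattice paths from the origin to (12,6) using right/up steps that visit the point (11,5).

Paths (0,0)->(11,5): C(16,5) = 4368.
Paths (11,5)->(12,6): C(2,1) = 2.
By multiplication principle: 4368 x 2.

Final answer: 8736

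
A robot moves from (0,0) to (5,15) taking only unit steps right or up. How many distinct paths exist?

Each path has 5 right steps and 15 up steps in some order (20 steps total).
Choose which 15 of the 20 steps are up: C(20,15).

Final answer: C(20,15) = 15504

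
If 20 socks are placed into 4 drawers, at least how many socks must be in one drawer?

By the pigeonhole principle: ceiling(20/4).

Final answer: 5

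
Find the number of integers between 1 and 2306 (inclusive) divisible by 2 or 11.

Multiples of 2: 1153. Multiples of 11: 209. Of both (lcm=22): 104.
By inclusion-exclusion: 1153 + 209 - 104.

Final answer: 1258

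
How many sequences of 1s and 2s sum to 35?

Let f(n) be the number of climbs. Removing the last move (1 or 2 steps) gives f(n) = f(n-1) + f(n-2); base cases f(1)=1, f(2)=2.
Computing successive values: f(1)=1, f(2)=2, f(3)=3, f(4)=5, f(5)=8, f(6)=13, f(7)=21, f(8)=34, f(9)=55, f(10)=89, f(11)=144, f(12)=233, f(13)=377, f(14)=610, f(15)=987, f(16)=1597, f(17)=2584, f(18)=4181, f(19)=6765, f(20)=10946, f(21)=17711, f(22)=28657, f(23)=46368, f(24)=75025, f(25)=121393, f(26)=196418, f(27)=317811, f(28)=514229, f(29)=832040, f(30)=1346269, f(31)=2178309, f(32)=3524578, f(33)=5702887, f(34)=9227465, f(35)=14930352.

Final answer: 14930352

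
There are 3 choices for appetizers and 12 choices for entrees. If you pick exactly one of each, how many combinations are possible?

By the multiplication principle: 3 x 12.

Final answer: 36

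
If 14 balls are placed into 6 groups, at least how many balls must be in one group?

By the pigeonhole principle: ceiling(14/6).

Final answer: 3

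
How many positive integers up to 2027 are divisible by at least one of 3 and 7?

Multiples of 3: 675. Multiples of 7: 289. Of both (lcm=21): 96.
By inclusion-exclusion: 675 + 289 - 96.

Final answer: 868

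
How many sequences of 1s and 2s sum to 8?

Condition on the final move: it is a 1-step (f(n-1) ways to get there) or a 2-step (f(n-2) ways), so f(n) = f(n-1) + f(n-2), with f(1)=1, f(2)=2.
Computing successive values: f(1)=1, f(2)=2, f(3)=3, f(4)=5, f(5)=8, f(6)=13, f(7)=21, f(8)=34.

Final answer: 34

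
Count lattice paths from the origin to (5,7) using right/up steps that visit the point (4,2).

Paths (0,0)->(4,2): C(6,2) = 15.
Paths (4,2)->(5,7): C(6,5) = 6.
By multiplication principle: 15 x 6.

Final answer: 90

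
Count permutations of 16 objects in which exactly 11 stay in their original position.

Choose which 11 elements are fixed: C(16,11) = 4368.
Derange the remaining 5 using D(j) = (j-1)(D(j-1) + D(j-2)), D(0)=1, D(1)=0: D(2)=1, D(3)=2, D(4)=9, D(5)=44.
Total: 4368 x 44.

Final answer: C(16,11) D(5) = 192192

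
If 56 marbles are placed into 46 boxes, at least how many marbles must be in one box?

By the pigeonhole principle: ceiling(56/46).

Final answer: 2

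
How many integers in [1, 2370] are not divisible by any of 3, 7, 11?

|div by 3|=790, |div by 7|=338, |div by 11|=215.
|div by 3&7|=112, |div by 3&11|=71, |div by 7&11|=30, |div by all|=10.
By inclusion-exclusion, divisible by at least one: 790+338+215-112-71-30+10 = 1140.
Not divisible by any: 2370 - 1140.

Final answer: 1230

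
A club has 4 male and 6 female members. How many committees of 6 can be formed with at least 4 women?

Sum over valid woman counts:
C(6,4)C(4,2) = 90
C(6,5)C(4,1) = 24
C(6,6)C(4,0) = 1
Total: 90 + 24 + 1.

Final answer: 115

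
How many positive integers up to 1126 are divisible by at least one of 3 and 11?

Multiples of 3: 375. Multiples of 11: 102. Of both (lcm=33): 34.
By inclusion-exclusion: 375 + 102 - 34.

Final answer: 443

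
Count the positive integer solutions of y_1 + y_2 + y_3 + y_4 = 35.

Substitute y'_i = y_i - 1 (so y'_i >= 0). Then sum y'_i = 35 - 4 = 31.
Stars and bars: C(31+4-1, 4-1) = C(34,3).

Final answer: C(34,3) = 5984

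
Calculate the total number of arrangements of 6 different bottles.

The number of ways to arrange 6 distinct objects is 6!.

Final answer: 6! = 720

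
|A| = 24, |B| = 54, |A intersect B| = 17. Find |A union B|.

|A union B| = |A| + |B| - |A intersect B| = 24 + 54 - 17.

Final answer: 61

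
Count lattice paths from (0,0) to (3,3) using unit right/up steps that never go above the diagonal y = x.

Total monotonic paths to (3,3): C(6,3) = 20.
Paths that cross above y=x (reflection bijection): C(6,4) = 15.
Valid Dyck paths: 20 - 15.
(This is the Catalan number C_{3}.)

Final answer: C_{3} = 5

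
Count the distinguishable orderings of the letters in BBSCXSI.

Letters (B:2, C:1, I:1, S:2, X:1). Total letters: 7.
Permutations = 7!/(2! x 2!).

Final answer: 1260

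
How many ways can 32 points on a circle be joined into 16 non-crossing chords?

This is counted by the nth Catalan number C_n. Here n = 32/2 = 16.
C_n = C(2n,n)/(n+1), so C_{16} = C(32,16)/17 = 601080390/17.

Final answer: C_{16} = 35357670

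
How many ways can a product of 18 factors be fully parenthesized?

The structures are counted by the Catalan number C_n. Here n = 18 - 1 = 17.
C_n = C(2n,n) - C(2n,n+1), so C_{17} = C(34,17) - C(34,18) = 2333606220 - 2203961430.

Final answer: C_{17} = 129644790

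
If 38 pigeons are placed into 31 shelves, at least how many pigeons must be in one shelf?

By the pigeonhole principle: ceiling(38/31).

Final answer: 2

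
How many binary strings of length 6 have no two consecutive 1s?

Classify by the final bit: ...0 gives a(n-1) strings, ...01 gives a(n-2) strings. Thus a(n) = a(n-1) + a(n-2) with a(1)=2, a(2)=3.
Iterating the recurrence: a(1)=2, a(2)=3, a(3)=5, a(4)=8, a(5)=13, a(6)=21.

Final answer: 21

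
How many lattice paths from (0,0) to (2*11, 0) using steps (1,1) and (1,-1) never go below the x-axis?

Total monotonic paths to (11,11): C(22,11) = 705432.
A path is bad iff it touches y = x + 1; reflecting its initial segment maps bad paths bijectively onto all paths to (10,12), of which there are C(22,12) = 646646.
Valid Dyck paths: 705432 - 646646.
(Equivalently, C_{11} = C(22,11)/12 = 705432/12.)

Final answer: C_{11} = 58786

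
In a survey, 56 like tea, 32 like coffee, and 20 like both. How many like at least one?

|A union B| = |A| + |B| - |A intersect B| = 56 + 32 - 20.

Final answer: 68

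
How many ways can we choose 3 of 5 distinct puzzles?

C(5,3) = 5!/(3! x (5-3)!).

Final answer: C(5,3) = 10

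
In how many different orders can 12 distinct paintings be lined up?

The number of ways to arrange 12 distinct objects is 12!.

Final answer: 12! = 479001600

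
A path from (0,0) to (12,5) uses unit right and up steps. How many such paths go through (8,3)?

Paths (0,0)->(8,3): C(11,3) = 165.
Paths (8,3)->(12,5): C(6,2) = 15.
By multiplication principle: 165 x 15.

Final answer: 2475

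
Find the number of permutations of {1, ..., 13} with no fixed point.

Derangements satisfy D(n) = (n-1)(D(n-1) + D(n-2)), starting from D(0)=1, D(1)=0.
Building up: D(2)=1, D(3)=2, D(4)=9, D(5)=44, D(6)=265, D(7)=1854, D(8)=14833, D(9)=133496, D(10)=1334961, D(11)=14684570, D(12)=176214841.
D(13) = 12 x (D(12) + D(11)) = 12 x (176214841 + 14684570).

Final answer: D(13) = 2290792932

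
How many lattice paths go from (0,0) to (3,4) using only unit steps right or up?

Each path has 3 right steps and 4 up steps in some order (7 steps total).
Choose which 4 of the 7 steps are up: C(7,4).

Final answer: C(7,4) = 35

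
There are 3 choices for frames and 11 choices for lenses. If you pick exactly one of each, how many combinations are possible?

By the multiplication principle: 3 x 11.

Final answer: 33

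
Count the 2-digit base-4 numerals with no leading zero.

In base 4, the leading digit has 3 choices (1..3); each of the remaining 1 digits has 4 choices.
Total: 3 x 4^1.

Final answer: 12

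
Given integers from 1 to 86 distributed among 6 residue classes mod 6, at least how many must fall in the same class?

By pigeonhole with 86 objects and 6 categories: ceiling(86/6).

Final answer: 15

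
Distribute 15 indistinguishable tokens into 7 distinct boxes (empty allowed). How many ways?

Stars and bars: C(n+k-1, k-1) = C(21,6).

Final answer: C(21,6) = 54264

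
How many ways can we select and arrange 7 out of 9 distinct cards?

P(9,7) = 9!/(9-7)! = 9!/2!.

Final answer: P(9,7) = 181440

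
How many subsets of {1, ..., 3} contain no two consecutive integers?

Condition on whether n belongs to the subset: if not, any valid subset of {1, ..., n-1} works (a(n-1)); if so, n-1 is excluded and the rest is a valid subset of {1, ..., n-2} (a(n-2)). Hence a(n) = a(n-1) + a(n-2), a(1)=2, a(2)=3.
Iterating the recurrence: a(1)=2, a(2)=3, a(3)=5.

Final answer: 5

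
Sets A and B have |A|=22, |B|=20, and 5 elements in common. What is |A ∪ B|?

|A union B| = |A| + |B| - |A intersect B| = 22 + 20 - 5.

Final answer: 37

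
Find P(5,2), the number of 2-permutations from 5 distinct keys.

P(5,2) = 5!/(5-2)! = 5!/3!.

Final answer: P(5,2) = 20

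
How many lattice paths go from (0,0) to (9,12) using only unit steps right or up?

Each path has 9 right steps and 12 up steps in some order (21 steps total).
Choose which 12 of the 21 steps are up: C(21,12).

Final answer: C(21,12) = 293930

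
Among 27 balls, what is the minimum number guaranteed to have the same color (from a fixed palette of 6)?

There are 6 possible values for color (from a fixed palette of 6). With 27 balls and 6 categories, by pigeonhole: ceiling(27/6).

Final answer: 5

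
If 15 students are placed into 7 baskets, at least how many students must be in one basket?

By the pigeonhole principle: ceiling(15/7).

Final answer: 3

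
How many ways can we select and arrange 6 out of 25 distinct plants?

P(25,6) = 25!/(25-6)! = 25!/19!.

Final answer: P(25,6) = 127512000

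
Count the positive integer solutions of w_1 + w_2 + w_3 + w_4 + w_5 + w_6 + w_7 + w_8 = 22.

Substitute w'_i = w_i - 1 (so w'_i >= 0). Then sum w'_i = 22 - 8 = 14.
Stars and bars: C(14+8-1, 8-1) = C(21,7).

Final answer: C(21,7) = 116280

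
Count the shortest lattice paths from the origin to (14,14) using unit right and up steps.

Each path has 14 right steps and 14 up steps in some order (28 steps total).
Choose which 14 of the 28 steps are up: C(28,14).

Final answer: C(28,14) = 40116600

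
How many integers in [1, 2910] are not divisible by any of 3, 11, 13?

|div by 3|=970, |div by 11|=264, |div by 13|=223.
|div by 3&11|=88, |div by 3&13|=74, |div by 11&13|=20, |div by all|=6.
By inclusion-exclusion, divisible by at least one: 970+264+223-88-74-20+6 = 1281.
Not divisible by any: 2910 - 1281.

Final answer: 1629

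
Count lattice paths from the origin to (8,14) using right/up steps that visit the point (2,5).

Paths (0,0)->(2,5): C(7,5) = 21.
Paths (2,5)->(8,14): C(15,9) = 5005.
By multiplication principle: 21 x 5005.

Final answer: 105105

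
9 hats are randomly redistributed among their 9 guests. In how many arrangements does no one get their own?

D(n) = (n-1)(D(n-1) + D(n-2)), D(0)=1, D(1)=0.
D(2) = 1 x (0 + 1) = 1
D(3) = 2 x (1 + 0) = 2
D(4) = 3 x (2 + 1) = 9
D(5) = 4 x (9 + 2) = 44
D(6) = 5 x (44 + 9) = 265
D(7) = 6 x (265 + 44) = 1854
D(8) = 7 x (1854 + 265) = 14833
D(9) = 8 x (D(8) + D(7)) = 8 x (14833 + 1854)

Final answer: D(9) = 133496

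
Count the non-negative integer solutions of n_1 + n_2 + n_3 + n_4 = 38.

Stars and bars with 38 stars and 3 bars:
C(38+4-1, 4-1) = C(41,3).

Final answer: C(41,3) = 10660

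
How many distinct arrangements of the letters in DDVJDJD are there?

Letters (D:4, J:2, V:1). Total letters: 7.
Permutations = 7!/(4! x 2!).

Final answer: 105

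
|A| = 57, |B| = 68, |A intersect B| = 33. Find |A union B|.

|A union B| = |A| + |B| - |A intersect B| = 57 + 68 - 33.

Final answer: 92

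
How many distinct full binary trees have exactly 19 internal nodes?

The structures are counted by the Catalan number C_n. Here n = 19.
Using C_0 = 1 and C_(k+1) = C_k x 2(2k+1)/(k+2), build up term by term: C_1=1, C_2=2, C_3=5, C_4=14, C_5=42, C_6=132, C_7=429, C_8=1430, C_9=4862, C_10=16796, C_11=58786, C_12=208012, C_13=742900, C_14=2674440, C_15=9694845, C_16=35357670, C_17=129644790, C_18=477638700, C_19=1767263190.

Final answer: C_{19} = 1767263190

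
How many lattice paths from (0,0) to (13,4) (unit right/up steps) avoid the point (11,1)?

Total paths to (13,4): C(17,4) = 2380.
Paths through (11,1): C(12,1) x C(5,3) = 120.
Avoiding (11,1): 2380 - 120.

Final answer: 2260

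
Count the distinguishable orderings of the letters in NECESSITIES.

Letters (C:1, E:3, I:2, N:1, S:3, T:1). Total letters: 11.
Permutations = 11!/(3! x 3! x 2!).

Final answer: 554400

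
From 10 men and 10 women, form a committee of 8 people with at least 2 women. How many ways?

Sum over valid woman counts:
C(10,2)C(10,6) = 9450
C(10,3)C(10,5) = 30240
C(10,4)C(10,4) = 44100
C(10,5)C(10,3) = 30240
C(10,6)C(10,2) = 9450
C(10,7)C(10,1) = 1200
C(10,8)C(10,0) = 45
Total: 9450 + 30240 + 44100 + 30240 + 9450 + 1200 + 45.

Final answer: 124725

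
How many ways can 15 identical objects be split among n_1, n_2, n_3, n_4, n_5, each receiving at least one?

Substitute n'_i = n_i - 1 (so n'_i >= 0). Then sum n'_i = 15 - 5 = 10.
Stars and bars: C(10+5-1, 5-1) = C(14,4).

Final answer: C(14,4) = 1001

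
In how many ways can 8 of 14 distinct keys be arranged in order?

P(14,8) = 14!/(14-8)! = 14!/6!.

Final answer: P(14,8) = 121080960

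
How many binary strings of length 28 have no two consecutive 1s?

Classify by the final bit: ...0 gives a(n-1) strings, ...01 gives a(n-2) strings. Thus a(n) = a(n-1) + a(n-2) with a(1)=2, a(2)=3.
Building up term by term: a(1)=2, a(2)=3, a(3)=5, a(4)=8, a(5)=13, a(6)=21, a(7)=34, a(8)=55, a(9)=89, a(10)=144, a(11)=233, a(12)=377, a(13)=610, a(14)=987, a(15)=1597, a(16)=2584, a(17)=4181, a(18)=6765, a(19)=10946, a(20)=17711, a(21)=28657, a(22)=46368, a(23)=75025, a(24)=121393, a(25)=196418, a(26)=317811, a(27)=514229, a(28)=832040.

Final answer: 832040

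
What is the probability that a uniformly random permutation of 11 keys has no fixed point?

Derangements satisfy D(n) = (n-1)(D(n-1) + D(n-2)), starting from D(0)=1, D(1)=0.
Building up: D(2)=1, D(3)=2, D(4)=9, D(5)=44, D(6)=265, D(7)=1854, D(8)=14833, D(9)=133496, D(10)=1334961, D(11)=14684570.
Total arrangements: 11! = 39916800.
Probability = D(11)/11! = 1468457/3991680.

Final answer: D(11)/11! = 14684570/39916800 = 0.367879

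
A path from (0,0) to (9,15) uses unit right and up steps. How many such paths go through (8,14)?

Paths (0,0)->(8,14): C(22,14) = 319770.
Paths (8,14)->(9,15): C(2,1) = 2.
By multiplication principle: 319770 x 2.

Final answer: 639540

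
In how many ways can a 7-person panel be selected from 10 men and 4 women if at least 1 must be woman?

Sum over valid woman counts:
C(4,1)C(10,6) = 840
C(4,2)C(10,5) = 1512
C(4,3)C(10,4) = 840
C(4,4)C(10,3) = 120
Total: 840 + 1512 + 840 + 120.

Final answer: 3312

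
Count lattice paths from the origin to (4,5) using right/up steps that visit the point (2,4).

Paths (0,0)->(2,4): C(6,4) = 15.
Paths (2,4)->(4,5): C(3,1) = 3.
By multiplication principle: 15 x 3.

Final answer: 45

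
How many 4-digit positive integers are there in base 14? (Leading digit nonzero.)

These are the integers in [14^3, 14^4), so the count is 14^4 - 14^3 = 13 x 14^3.

Final answer: 35672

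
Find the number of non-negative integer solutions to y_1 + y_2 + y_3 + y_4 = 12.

Stars and bars with 12 stars and 3 bars:
C(12+4-1, 4-1) = C(15,3).

Final answer: C(15,3) = 455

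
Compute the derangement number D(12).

Use the recurrence D(n) = (n-1)(D(n-1) + D(n-2)) with D(0)=1, D(1)=0.
D(2) = 1 x (0 + 1) = 1
D(3) = 2 x (1 + 0) = 2
D(4) = 3 x (2 + 1) = 9
D(5) = 4 x (9 + 2) = 44
D(6) = 5 x (44 + 9) = 265
D(7) = 6 x (265 + 44) = 1854
D(8) = 7 x (1854 + 265) = 14833
D(9) = 8 x (14833 + 1854) = 133496
D(10) = 9 x (133496 + 14833) = 1334961
D(11) = 10 x (1334961 + 133496) = 14684570
D(12) = 11 x (D(11) + D(10)) = 11 x (14684570 + 1334961)

Final answer: D(12) = 176214841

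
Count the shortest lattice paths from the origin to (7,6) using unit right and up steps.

Each path has 7 right steps and 6 up steps in some order (13 steps total).
Choose which 6 of the 13 steps are up: C(13,6).

Final answer: C(13,6) = 1716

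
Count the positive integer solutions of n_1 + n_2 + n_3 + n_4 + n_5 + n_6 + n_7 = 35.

Substitute n'_i = n_i - 1 (so n'_i >= 0). Then sum n'_i = 35 - 7 = 28.
Stars and bars: C(28+7-1, 7-1) = C(34,6).

Final answer: C(34,6) = 1344904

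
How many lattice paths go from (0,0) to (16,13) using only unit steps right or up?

Each path has 16 right steps and 13 up steps in some order (29 steps total).
Choose which 13 of the 29 steps are up: C(29,13).

Final answer: C(29,13) = 67863915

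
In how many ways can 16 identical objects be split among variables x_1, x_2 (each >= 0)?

Stars and bars with 16 stars and 1 bars:
C(16+2-1, 2-1) = C(17,1).

Final answer: C(17,1) = 17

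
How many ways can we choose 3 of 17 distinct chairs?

C(17,3) = 17!/(3! x (17-3)!).

Final answer: C(17,3) = 680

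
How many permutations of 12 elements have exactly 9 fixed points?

Choose which 9 elements are fixed: C(12,9) = 220.
Derange the remaining 3 using D(j) = (j-1)(D(j-1) + D(j-2)), D(0)=1, D(1)=0: D(2)=1, D(3)=2.
Total: 220 x 2.

Final answer: C(12,9) D(3) = 440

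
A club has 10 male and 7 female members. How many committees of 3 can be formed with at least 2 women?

Sum over valid woman counts:
C(7,2)C(10,1) = 210
C(7,3)C(10,0) = 35
Total: 210 + 35.

Final answer: 245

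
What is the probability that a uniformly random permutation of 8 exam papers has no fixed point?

D(n) = (n-1)(D(n-1) + D(n-2)), D(0)=1, D(1)=0.
Building up: D(2)=1, D(3)=2, D(4)=9, D(5)=44, D(6)=265, D(7)=1854, D(8)=14833.
Total arrangements: 8! = 40320.
Probability = D(8)/8! = 2119/5760.

Final answer: D(8)/8! = 14833/40320 = 0.367882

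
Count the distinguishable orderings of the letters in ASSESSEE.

Letters (A:1, E:3, S:4). Total letters: 8.
Permutations = 8!/(4! x 3!).

Final answer: 280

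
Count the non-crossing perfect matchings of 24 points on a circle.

This is counted by the nth Catalan number C_n. Here n = 24/2 = 12.
C_n = (2n)!/(n!(n+1)!), so C_{12} = 24!/(12! x 13!) = C(24,12)/13 = 2704156/13.

Final answer: C_{12} = 208012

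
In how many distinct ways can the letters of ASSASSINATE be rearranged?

Letters (A:3, E:1, I:1, N:1, S:4, T:1). Total letters: 11.
Permutations = 11!/(4! x 3!).

Final answer: 277200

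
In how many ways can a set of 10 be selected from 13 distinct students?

C(13,10) = 13!/(10! x 3!).

Final answer: \binom{13}{10} = 286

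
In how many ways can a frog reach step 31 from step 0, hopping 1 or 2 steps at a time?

Let f(n) be the number of climbs. Removing the last move (1 or 2 steps) gives f(n) = f(n-1) + f(n-2); base cases f(1)=1, f(2)=2.
Iterating the recurrence: f(1)=1, f(2)=2, f(3)=3, f(4)=5, f(5)=8, f(6)=13, f(7)=21, f(8)=34, f(9)=55, f(10)=89, f(11)=144, f(12)=233, f(13)=377, f(14)=610, f(15)=987, f(16)=1597, f(17)=2584, f(18)=4181, f(19)=6765, f(20)=10946, f(21)=17711, f(22)=28657, f(23)=46368, f(24)=75025, f(25)=121393, f(26)=196418, f(27)=317811, f(28)=514229, f(29)=832040, f(30)=1346269, f(31)=2178309.

Final answer: 2178309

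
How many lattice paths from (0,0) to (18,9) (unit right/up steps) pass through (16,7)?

Paths (0,0)->(16,7): C(23,7) = 245157.
Paths (16,7)->(18,9): C(4,2) = 6.
By multiplication principle: 245157 x 6.

Final answer: 1470942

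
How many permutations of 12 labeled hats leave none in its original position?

D(n) = (n-1)(D(n-1) + D(n-2)), D(0)=1, D(1)=0.
D(2) = 1 x (0 + 1) = 1
D(3) = 2 x (1 + 0) = 2
D(4) = 3 x (2 + 1) = 9
D(5) = 4 x (9 + 2) = 44
D(6) = 5 x (44 + 9) = 265
D(7) = 6 x (265 + 44) = 1854
D(8) = 7 x (1854 + 265) = 14833
D(9) = 8 x (14833 + 1854) = 133496
D(10) = 9 x (133496 + 14833) = 1334961
D(11) = 10 x (1334961 + 133496) = 14684570
D(12) = 11 x (D(11) + D(10)) = 11 x (14684570 + 1334961)

Final answer: D(12) = 176214841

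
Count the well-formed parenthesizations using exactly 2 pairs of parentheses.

This is counted by the nth Catalan number C_n. Here n = 2 (pairs).
Using C_0 = 1 and C_(k+1) = C_k x 2(2k+1)/(k+2), build up term by term: C_1=1, C_2=2.

Final answer: C_{2} = 2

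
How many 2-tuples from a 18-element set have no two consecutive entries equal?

First character: 18 choices. Each subsequent: 17 choices (must differ from the previous one).
Total: 18 x 17^1.

Final answer: 18 x 17^{1} = 306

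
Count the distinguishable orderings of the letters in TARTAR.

Letters (A:2, R:2, T:2). Total letters: 6.
Permutations = 6!/(2! x 2! x 2!).

Final answer: 90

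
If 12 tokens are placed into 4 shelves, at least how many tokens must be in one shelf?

By the pigeonhole principle: ceiling(12/4).

Final answer: 3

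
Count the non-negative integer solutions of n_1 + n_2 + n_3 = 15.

Stars and bars with 15 stars and 2 bars:
C(15+3-1, 3-1) = C(17,2).

Final answer: C(17,2) = 136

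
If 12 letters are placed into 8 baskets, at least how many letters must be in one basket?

By the pigeonhole principle: ceiling(12/8).

Final answer: 2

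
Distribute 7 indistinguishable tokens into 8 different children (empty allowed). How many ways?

Stars and bars: C(n+k-1, k-1) = C(14,7).

Final answer: C(14,7) = 3432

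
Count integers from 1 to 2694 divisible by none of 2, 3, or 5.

|div by 2|=1347, |div by 3|=898, |div by 5|=538.
|div by 2&3|=449, |div by 2&5|=269, |div by 3&5|=179, |div by all|=89.
By inclusion-exclusion, divisible by at least one: 1347+898+538-449-269-179+89 = 1975.
Not divisible by any: 2694 - 1975.

Final answer: 719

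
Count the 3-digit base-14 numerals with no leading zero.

In base 14, the leading digit has 13 choices (1..13); each of the remaining 2 digits has 14 choices.
Total: 13 x 14^2.

Final answer: 2548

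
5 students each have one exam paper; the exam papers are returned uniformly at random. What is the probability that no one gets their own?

D(n) = (n-1)(D(n-1) + D(n-2)), D(0)=1, D(1)=0.
Building up: D(2)=1, D(3)=2, D(4)=9, D(5)=44.
Total arrangements: 5! = 120.
Probability = D(5)/5! = 11/30.

Final answer: D(5)/5! = 44/120 = 0.366667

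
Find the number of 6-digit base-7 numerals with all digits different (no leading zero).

The leading digit has 6 choices (anything but zero); the next has 6 (anything but the first), then 5, and so on, one fewer each time.
Total: 6 x 6 x 5 x 4 x 3 x 2.

Final answer: 4320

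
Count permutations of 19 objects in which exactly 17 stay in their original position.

Choose which 17 elements are fixed: C(19,17) = 171.
Derange the remaining 2 using D(j) = (j-1)(D(j-1) + D(j-2)), D(0)=1, D(1)=0: D(2)=1.
Total: 171 x 1.

Final answer: C(19,17) D(2) = 171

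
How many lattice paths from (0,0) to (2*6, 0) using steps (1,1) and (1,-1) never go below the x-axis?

Total monotonic paths to (6,6): C(12,6) = 924.
By the reflection principle, paths that go above the diagonal number C(12,7) = 792.
Valid Dyck paths: 924 - 792.
(This is the Catalan number C_{6}.)

Final answer: C_{6} = 132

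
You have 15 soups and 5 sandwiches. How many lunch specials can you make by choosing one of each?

By the multiplication principle: 15 x 5.

Final answer: 75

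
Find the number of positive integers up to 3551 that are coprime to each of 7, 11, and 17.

|div by 7|=507, |div by 11|=322, |div by 17|=208.
|div by 7&11|=46, |div by 7&17|=29, |div by 11&17|=18, |div by all|=2.
By inclusion-exclusion, divisible by at least one: 507+322+208-46-29-18+2 = 946.
Not divisible by any: 3551 - 946.

Final answer: 2605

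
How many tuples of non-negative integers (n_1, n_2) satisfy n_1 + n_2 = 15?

Stars and bars with 15 stars and 1 bars:
C(15+2-1, 2-1) = C(16,1).

Final answer: C(16,1) = 16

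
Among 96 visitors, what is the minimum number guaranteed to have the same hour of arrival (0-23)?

There are 24 possible values for hour of arrival (0-23). With 96 visitors and 24 categories, by pigeonhole: ceiling(96/24).

Final answer: 4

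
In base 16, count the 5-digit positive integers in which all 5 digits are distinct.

The leading digit has 15 choices (anything but zero); the next has 15 (anything but the first), then 14, and so on, one fewer each time.
Total: 15 x 15 x 14 x 13 x 12.

Final answer: 491400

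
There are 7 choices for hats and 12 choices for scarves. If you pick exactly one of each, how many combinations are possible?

By the multiplication principle: 7 x 12.

Final answer: 84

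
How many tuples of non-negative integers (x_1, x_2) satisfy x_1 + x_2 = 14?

Stars and bars with 14 stars and 1 bars:
C(14+2-1, 2-1) = C(15,1).

Final answer: C(15,1) = 15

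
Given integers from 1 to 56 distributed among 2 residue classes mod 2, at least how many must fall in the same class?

By pigeonhole with 56 objects and 2 categories: ceiling(56/2).

Final answer: 28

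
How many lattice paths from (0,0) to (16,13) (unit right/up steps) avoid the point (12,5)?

Total paths to (16,13): C(29,13) = 67863915.
Paths through (12,5): C(17,5) x C(12,8) = 3063060.
Avoiding (12,5): 67863915 - 3063060.

Final answer: 64800855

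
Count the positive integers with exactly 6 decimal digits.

The leading digit cannot be 0 (9 options); the other 5 digits can be anything (10 options each).
Total: 9 x 10^5.

Final answer: 900000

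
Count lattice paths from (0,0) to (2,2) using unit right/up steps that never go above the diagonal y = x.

Total monotonic paths to (2,2): C(4,2) = 6.
By the reflection principle, paths that go above the diagonal number C(4,3) = 4.
Valid Dyck paths: 6 - 4.
(Check: C(4,2) - C(4,3) = C(4,2)/3, the Catalan number C_{2}.)

Final answer: C_{2} = 2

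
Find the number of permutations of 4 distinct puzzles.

The number of ways to arrange 4 distinct objects is 4!.

Final answer: 4! = 24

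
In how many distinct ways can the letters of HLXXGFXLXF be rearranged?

Letters (F:2, G:1, H:1, L:2, X:4). Total letters: 10.
Permutations = 10!/(4! x 2! x 2!).

Final answer: 37800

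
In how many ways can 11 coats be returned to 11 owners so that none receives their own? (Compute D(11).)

Use the recurrence D(n) = (n-1)(D(n-1) + D(n-2)) with D(0)=1, D(1)=0.
D(2) = 1 x (0 + 1) = 1
D(3) = 2 x (1 + 0) = 2
D(4) = 3 x (2 + 1) = 9
D(5) = 4 x (9 + 2) = 44
D(6) = 5 x (44 + 9) = 265
D(7) = 6 x (265 + 44) = 1854
D(8) = 7 x (1854 + 265) = 14833
D(9) = 8 x (14833 + 1854) = 133496
D(10) = 9 x (133496 + 14833) = 1334961
D(11) = 10 x (D(10) + D(9)) = 10 x (1334961 + 133496)

Final answer: D(11) = 14684570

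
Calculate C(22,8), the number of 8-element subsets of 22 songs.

C(22,8) = 22!/(8! x 14!).

Final answer: \binom{22}{8} = 319770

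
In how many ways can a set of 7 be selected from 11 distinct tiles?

C(11,7) = 11!/(7! x (11-7)!).

Final answer: C(11,7) = 330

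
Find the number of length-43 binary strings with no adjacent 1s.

A valid string ends in 0 (append to any length-(n-1) valid string) or in 01 (append to any length-(n-2) valid string), so a(n) = a(n-1) + a(n-2) with a(1)=2, a(2)=3.
Computing successive values: a(1)=2, a(2)=3, a(3)=5, a(4)=8, a(5)=13, a(6)=21, a(7)=34, a(8)=55, a(9)=89, a(10)=144, a(11)=233, a(12)=377, a(13)=610, a(14)=987, a(15)=1597, a(16)=2584, a(17)=4181, a(18)=6765, a(19)=10946, a(20)=17711, a(21)=28657, a(22)=46368, a(23)=75025, a(24)=121393, a(25)=196418, a(26)=317811, a(27)=514229, a(28)=832040, a(29)=1346269, a(30)=2178309, a(31)=3524578, a(32)=5702887, a(33)=9227465, a(34)=14930352, a(35)=24157817, a(36)=39088169, a(37)=63245986, a(38)=102334155, a(39)=165580141, a(40)=267914296, a(41)=433494437, a(42)=701408733, a(43)=1134903170.

Final answer: 1134903170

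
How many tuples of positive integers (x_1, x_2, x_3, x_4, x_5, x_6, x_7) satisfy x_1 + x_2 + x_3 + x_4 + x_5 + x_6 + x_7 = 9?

Substitute x'_i = x_i - 1 (so x'_i >= 0). Then sum x'_i = 9 - 7 = 2.
Stars and bars: C(2+7-1, 7-1) = C(8,6).

Final answer: C(8,6) = 28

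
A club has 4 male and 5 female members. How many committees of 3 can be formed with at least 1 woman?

Sum over valid woman counts:
C(5,1)C(4,2) = 30
C(5,2)C(4,1) = 40
C(5,3)C(4,0) = 10
Total: 30 + 40 + 10.

Final answer: 80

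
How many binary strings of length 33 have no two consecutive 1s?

Classify by the final bit: ...0 gives a(n-1) strings, ...01 gives a(n-2) strings. Thus a(n) = a(n-1) + a(n-2) with a(1)=2, a(2)=3.
Building up term by term: a(1)=2, a(2)=3, a(3)=5, a(4)=8, a(5)=13, a(6)=21, a(7)=34, a(8)=55, a(9)=89, a(10)=144, a(11)=233, a(12)=377, a(13)=610, a(14)=987, a(15)=1597, a(16)=2584, a(17)=4181, a(18)=6765, a(19)=10946, a(20)=17711, a(21)=28657, a(22)=46368, a(23)=75025, a(24)=121393, a(25)=196418, a(26)=317811, a(27)=514229, a(28)=832040, a(29)=1346269, a(30)=2178309, a(31)=3524578, a(32)=5702887, a(33)=9227465.

Final answer: 9227465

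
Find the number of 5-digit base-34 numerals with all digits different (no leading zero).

The leading digit has 33 choices (anything but zero); the next has 33 (anything but the first), then 32, and so on, one fewer each time.
Total: 33 x 33 x 32 x 31 x 30.

Final answer: 32408640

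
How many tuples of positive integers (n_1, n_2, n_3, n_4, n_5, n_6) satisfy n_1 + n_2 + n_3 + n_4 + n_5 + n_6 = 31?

Substitute n'_i = n_i - 1 (so n'_i >= 0). Then sum n'_i = 31 - 6 = 25.
Stars and bars: C(25+6-1, 6-1) = C(30,5).

Final answer: C(30,5) = 142506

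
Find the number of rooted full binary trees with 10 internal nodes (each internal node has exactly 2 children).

This is counted by the nth Catalan number C_n. Here n = 10.
C_n = (2n)!/(n!(n+1)!), so C_{10} = 20!/(10! x 11!) = C(20,10)/11 = 184756/11.

Final answer: C_{10} = 16796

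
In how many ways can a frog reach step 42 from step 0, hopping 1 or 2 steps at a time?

Condition on the final move: it is a 1-step (f(n-1) ways to get there) or a 2-step (f(n-2) ways), so f(n) = f(n-1) + f(n-2), with f(1)=1, f(2)=2.
Iterating the recurrence: f(1)=1, f(2)=2, f(3)=3, f(4)=5, f(5)=8, f(6)=13, f(7)=21, f(8)=34, f(9)=55, f(10)=89, f(11)=144, f(12)=233, f(13)=377, f(14)=610, f(15)=987, f(16)=1597, f(17)=2584, f(18)=4181, f(19)=6765, f(20)=10946, f(21)=17711, f(22)=28657, f(23)=46368, f(24)=75025, f(25)=121393, f(26)=196418, f(27)=317811, f(28)=514229, f(29)=832040, f(30)=1346269, f(31)=2178309, f(32)=3524578, f(33)=5702887, f(34)=9227465, f(35)=14930352, f(36)=24157817, f(37)=39088169, f(38)=63245986, f(39)=102334155, f(40)=165580141, f(41)=267914296, f(42)=433494437.

Final answer: 433494437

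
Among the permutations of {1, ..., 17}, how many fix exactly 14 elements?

Choose which 14 elements are fixed: C(17,14) = 680.
Derange the remaining 3 using D(j) = (j-1)(D(j-1) + D(j-2)), D(0)=1, D(1)=0: D(2)=1, D(3)=2.
Total: 680 x 2.

Final answer: C(17,14) D(3) = 1360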